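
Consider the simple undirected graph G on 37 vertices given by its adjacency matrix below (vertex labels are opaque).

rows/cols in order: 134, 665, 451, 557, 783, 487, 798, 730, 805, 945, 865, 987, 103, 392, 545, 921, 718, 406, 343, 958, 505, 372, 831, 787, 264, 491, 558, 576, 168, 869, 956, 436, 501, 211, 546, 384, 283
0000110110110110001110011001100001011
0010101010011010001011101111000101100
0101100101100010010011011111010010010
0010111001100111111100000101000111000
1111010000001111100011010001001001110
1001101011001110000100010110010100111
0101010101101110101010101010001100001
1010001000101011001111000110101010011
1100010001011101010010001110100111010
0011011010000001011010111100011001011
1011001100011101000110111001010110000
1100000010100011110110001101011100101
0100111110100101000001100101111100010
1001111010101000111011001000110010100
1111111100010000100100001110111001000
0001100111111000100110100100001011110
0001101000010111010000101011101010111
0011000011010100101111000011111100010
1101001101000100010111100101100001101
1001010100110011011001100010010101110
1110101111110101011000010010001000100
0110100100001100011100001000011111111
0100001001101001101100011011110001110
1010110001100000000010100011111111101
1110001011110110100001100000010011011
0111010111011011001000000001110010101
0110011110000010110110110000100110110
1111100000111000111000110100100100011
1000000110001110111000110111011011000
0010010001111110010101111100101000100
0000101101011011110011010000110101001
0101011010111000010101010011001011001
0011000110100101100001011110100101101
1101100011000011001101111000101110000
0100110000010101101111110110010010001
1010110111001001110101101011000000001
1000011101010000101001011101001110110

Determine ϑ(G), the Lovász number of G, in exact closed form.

sqrt(37)

N(264) = {134, 665, 451, 798, 805, 945, 865, 987, 392, 545, 718, 372, 831, 869, 501, 211, 384, 283}, |N(264)| = 18.
Vertex 718 has 18 neighbors: 557, 783, 798, 987, 392, 545, 921, 406, 831, 264, 558, 576, 168, 956, 501, 546, 384, 283.
Vertex 958 has 18 neighbors: 134, 557, 487, 730, 865, 987, 545, 921, 406, 343, 372, 831, 558, 869, 436, 211, 546, 384.
deg(283) = 18; N(283) = {134, 487, 798, 730, 945, 987, 718, 343, 372, 787, 264, 491, 576, 956, 436, 501, 546, 384}.
G on 37 vertices is 18-regular; Paley(37): SR with (k,λ,μ)=(18,8,9).
spec(A) ≈ [18.0, 2.54138, -3.54138] (distinct, 5 d.p.).
Lovász: ϑ = −37(-sqrt(37)/2 - 1/2)/(18+-(-sqrt(37)/2 - 1/2)) = sqrt(37).
ϑ(G) ≈ 6.082763.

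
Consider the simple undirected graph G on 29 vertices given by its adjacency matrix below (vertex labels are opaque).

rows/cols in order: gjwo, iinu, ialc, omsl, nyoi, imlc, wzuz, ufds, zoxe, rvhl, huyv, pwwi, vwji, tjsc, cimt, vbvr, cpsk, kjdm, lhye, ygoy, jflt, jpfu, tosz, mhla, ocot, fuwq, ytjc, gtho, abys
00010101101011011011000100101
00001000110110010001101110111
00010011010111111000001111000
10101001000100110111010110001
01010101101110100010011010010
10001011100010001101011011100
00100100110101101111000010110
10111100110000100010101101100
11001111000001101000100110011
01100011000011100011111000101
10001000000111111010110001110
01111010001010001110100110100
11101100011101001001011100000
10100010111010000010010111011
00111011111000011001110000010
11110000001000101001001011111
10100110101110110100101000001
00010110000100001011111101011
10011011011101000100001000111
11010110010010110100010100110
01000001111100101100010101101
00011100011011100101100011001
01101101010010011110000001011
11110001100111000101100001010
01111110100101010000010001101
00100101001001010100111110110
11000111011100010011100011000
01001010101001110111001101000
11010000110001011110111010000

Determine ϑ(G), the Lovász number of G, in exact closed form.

Vertex cpsk has 14 neighbors: gjwo, ialc, imlc, wzuz, zoxe, huyv, pwwi, vwji, cimt, vbvr, kjdm, jflt, tosz, abys.
deg(omsl) = 14; N(omsl) = {gjwo, ialc, nyoi, ufds, pwwi, cimt, vbvr, kjdm, lhye, ygoy, jpfu, mhla, ocot, abys}.
N(cimt) = {ialc, omsl, nyoi, wzuz, ufds, zoxe, rvhl, huyv, vbvr, cpsk, ygoy, jflt, jpfu, gtho}, |N(cimt)| = 14.
deg(mhla) = 14; N(mhla) = {gjwo, iinu, ialc, omsl, ufds, zoxe, pwwi, vwji, tjsc, kjdm, ygoy, jflt, fuwq, gtho}.
Every vertex has degree 14 (N=29); strongly regular (29,14,6,7).
The 3 distinct eigenvalues: [14.0, 2.193, -3.193].
Lovász (edge-transitive): ϑ = −29·(-sqrt(29)/2 - 1/2)/((14)−(-sqrt(29)/2 - 1/2)) = sqrt(29).
≈ 5.3851648 (to 7 d.p.).

sqrt(29)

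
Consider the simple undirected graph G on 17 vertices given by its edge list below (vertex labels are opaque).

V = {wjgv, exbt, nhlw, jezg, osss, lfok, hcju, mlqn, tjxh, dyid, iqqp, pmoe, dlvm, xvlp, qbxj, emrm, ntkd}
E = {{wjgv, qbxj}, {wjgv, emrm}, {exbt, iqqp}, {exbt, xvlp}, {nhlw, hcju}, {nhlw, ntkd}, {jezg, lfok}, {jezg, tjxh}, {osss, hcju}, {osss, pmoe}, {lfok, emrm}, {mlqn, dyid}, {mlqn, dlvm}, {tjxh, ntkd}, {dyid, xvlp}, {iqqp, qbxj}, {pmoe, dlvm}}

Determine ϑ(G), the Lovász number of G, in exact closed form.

N(osss) = {hcju, pmoe}, |N(osss)| = 2.
deg(jezg) = 2; N(jezg) = {lfok, tjxh}.
Vertex nhlw has 2 neighbors: hcju, ntkd.
deg(emrm) = 2; N(emrm) = {wjgv, lfok}.
17-vertex 2-regular graph: a single 17-cycle (edge-transitive).
Distinct eigenvalues (to 4 d.p.): [2.0, 1.8649, 1.478, 0.8915, 0.1845, -0.5473, -1.2053, -1.7004, -1.9659].
With N=17: ϑ(G) = 17·(-(-1)*2*cos(pi/17))/(2−(-2*cos(pi/17))) = 17*cos(pi/17)/(cos(pi/17) + 1).
≈ 8.4270143 (to 7 d.p.).
Check 8 ≤ 17*cos(pi/17)/(cos(pi/17) + 1) ≤ 9: both strict.

17*cos(pi/17)/(cos(pi/17) + 1)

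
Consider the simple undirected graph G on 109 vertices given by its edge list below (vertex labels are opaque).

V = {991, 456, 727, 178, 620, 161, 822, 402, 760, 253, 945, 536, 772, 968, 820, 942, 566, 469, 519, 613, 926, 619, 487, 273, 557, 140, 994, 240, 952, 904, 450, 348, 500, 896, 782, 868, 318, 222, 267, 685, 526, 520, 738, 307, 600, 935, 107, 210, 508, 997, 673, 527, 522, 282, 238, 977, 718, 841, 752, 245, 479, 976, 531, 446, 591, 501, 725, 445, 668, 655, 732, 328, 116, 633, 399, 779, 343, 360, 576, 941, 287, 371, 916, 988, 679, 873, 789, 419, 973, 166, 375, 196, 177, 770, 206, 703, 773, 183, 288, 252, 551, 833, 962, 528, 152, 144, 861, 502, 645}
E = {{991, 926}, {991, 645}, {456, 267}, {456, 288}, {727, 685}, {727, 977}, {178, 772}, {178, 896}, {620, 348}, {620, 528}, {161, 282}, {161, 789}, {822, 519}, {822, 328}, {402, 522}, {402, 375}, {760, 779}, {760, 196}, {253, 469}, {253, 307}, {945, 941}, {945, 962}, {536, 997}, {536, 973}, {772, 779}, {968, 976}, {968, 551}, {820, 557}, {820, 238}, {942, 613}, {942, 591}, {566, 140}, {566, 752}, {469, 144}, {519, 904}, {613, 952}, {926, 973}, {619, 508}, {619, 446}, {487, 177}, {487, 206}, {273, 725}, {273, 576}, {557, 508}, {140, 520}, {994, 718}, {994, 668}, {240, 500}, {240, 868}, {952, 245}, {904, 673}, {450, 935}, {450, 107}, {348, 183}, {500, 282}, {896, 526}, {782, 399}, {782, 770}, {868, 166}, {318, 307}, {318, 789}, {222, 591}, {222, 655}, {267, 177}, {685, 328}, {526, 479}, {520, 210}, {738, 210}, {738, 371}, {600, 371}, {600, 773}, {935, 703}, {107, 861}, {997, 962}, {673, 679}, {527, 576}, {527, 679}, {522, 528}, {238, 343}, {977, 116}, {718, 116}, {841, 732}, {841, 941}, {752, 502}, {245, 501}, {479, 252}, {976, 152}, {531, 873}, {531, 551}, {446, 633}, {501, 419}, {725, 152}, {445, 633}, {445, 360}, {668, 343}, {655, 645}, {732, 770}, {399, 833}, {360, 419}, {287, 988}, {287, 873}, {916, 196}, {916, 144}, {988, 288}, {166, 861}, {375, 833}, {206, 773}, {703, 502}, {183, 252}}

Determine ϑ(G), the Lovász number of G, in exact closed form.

109*cos(pi/109)/(cos(pi/109) + 1)

deg(402) = 2; N(402) = {522, 375}.
deg(977) = 2; N(977) = {727, 116}.
deg(238) = 2; N(238) = {820, 343}.
deg(620) = 2; N(620) = {348, 528}.
109-vertex 2-regular graph: this is C_{109}, the 109-cycle.
spec(A) ≈ [2.0, 1.997, 1.987, 1.97, 1.947, 1.918, 1.882, 1.839, 1.791, 1.737, 1.677, 1.611, 1.54, 1.464, 1.383, 1.298, 1.208, 1.114, 1.017, 0.916, 0.812, 0.705, 0.596, 0.485, 0.372, 0.259, 0.144, 0.029, -0.086, -0.201, -0.316, -0.429, -0.541, -0.651, -0.759, -0.864, -0.967, -1.066, -1.162, -1.253, -1.341, -1.424, -1.503, -1.576, -1.645, -1.708, -1.765, -1.816, -1.861, -1.9, -1.933, -1.959, -1.979, -1.993, -1.999] (distinct, 3 d.p.).
Lovász: ϑ = −109(-2*cos(pi/109))/(2+-(-1)*2*cos(pi/109)) = 109*cos(pi/109)/(cos(pi/109) + 1).
≈ 54.4887 (to 4 d.p.).
Check 54 ≤ 109*cos(pi/109)/(cos(pi/109) + 1) ≤ 55: both strict.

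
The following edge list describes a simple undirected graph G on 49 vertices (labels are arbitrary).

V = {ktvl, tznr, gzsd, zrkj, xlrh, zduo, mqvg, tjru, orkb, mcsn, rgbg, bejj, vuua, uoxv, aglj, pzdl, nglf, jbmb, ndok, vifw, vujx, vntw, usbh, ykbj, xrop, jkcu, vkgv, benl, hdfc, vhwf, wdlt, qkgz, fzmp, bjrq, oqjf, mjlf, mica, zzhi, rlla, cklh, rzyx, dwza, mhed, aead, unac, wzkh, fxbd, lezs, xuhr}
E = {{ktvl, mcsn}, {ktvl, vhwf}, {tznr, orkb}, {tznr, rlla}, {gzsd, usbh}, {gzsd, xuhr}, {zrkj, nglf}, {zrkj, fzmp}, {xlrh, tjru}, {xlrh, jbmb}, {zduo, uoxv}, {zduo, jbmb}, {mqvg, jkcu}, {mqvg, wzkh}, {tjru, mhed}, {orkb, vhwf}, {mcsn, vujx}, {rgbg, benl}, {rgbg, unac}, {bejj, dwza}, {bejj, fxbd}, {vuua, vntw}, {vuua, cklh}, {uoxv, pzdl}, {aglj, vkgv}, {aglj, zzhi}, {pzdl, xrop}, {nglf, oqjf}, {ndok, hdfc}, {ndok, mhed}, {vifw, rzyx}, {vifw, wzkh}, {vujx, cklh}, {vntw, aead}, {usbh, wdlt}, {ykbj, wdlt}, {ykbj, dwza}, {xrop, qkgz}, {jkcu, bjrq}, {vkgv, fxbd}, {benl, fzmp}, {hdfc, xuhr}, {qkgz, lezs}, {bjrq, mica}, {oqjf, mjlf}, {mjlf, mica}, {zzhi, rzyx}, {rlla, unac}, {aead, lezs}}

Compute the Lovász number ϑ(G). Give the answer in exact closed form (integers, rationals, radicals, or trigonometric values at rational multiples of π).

deg(orkb) = 2; N(orkb) = {tznr, vhwf}.
N(vntw) = {vuua, aead}, |N(vntw)| = 2.
deg(ykbj) = 2; N(ykbj) = {wdlt, dwza}.
Vertex nglf has 2 neighbors: zrkj, oqjf.
2-regular, N=49; connected 2-regular on 49 ⇒ C_{49}.
A has 25 distinct eigenvalues ≈ [2.0, 1.984, 1.935, 1.854, 1.743, 1.603, 1.437, 1.247, 1.037, 0.81, 0.569, 0.319, 0.064, -0.192, -0.445, -0.691, -0.925, -1.144, -1.345, -1.523, -1.676, -1.802, -1.898, -1.963, -1.996].
ϑ = −N·λ_min/(λ_max−λ_min) = −49·(-2*cos(pi/49))/(2−(-2*cos(pi/49))) = 49*cos(pi/49)/(cos(pi/49) + 1).
= 24.47480518… (decimal).
Sandwich: α(G)=24 ≤ ϑ(G)=49*cos(pi/49)/(cos(pi/49) + 1) ≤ χ(Ḡ)=25 (both strict).

49*cos(pi/49)/(cos(pi/49) + 1)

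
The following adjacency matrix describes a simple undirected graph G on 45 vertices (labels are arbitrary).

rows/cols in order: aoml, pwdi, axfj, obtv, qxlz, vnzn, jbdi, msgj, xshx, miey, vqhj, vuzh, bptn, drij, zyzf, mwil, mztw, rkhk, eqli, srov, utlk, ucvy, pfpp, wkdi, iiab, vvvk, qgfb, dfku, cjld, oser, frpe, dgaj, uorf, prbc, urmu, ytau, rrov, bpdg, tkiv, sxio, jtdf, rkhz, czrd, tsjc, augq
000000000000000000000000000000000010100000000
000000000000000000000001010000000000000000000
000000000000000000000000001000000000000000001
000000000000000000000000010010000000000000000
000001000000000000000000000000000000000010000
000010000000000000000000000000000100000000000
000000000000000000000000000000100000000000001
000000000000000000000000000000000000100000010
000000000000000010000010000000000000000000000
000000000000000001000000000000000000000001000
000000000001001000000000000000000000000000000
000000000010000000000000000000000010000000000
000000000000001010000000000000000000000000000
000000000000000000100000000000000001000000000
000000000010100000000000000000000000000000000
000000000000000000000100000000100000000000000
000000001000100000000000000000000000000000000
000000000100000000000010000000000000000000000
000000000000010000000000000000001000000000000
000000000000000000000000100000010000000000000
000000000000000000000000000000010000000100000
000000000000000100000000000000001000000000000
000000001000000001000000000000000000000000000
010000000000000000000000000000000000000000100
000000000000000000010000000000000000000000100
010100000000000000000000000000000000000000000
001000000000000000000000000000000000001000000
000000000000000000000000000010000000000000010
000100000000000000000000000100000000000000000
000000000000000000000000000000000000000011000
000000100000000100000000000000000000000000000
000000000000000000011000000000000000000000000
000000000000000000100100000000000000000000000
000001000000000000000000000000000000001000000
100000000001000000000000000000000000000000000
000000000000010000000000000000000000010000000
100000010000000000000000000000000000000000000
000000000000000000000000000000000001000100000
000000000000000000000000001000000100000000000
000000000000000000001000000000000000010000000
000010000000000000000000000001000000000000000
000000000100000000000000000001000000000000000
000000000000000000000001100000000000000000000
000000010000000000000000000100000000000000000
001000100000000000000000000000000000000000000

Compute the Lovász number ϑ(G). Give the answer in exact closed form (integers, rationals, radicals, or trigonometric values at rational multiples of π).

Vertex ucvy has 2 neighbors: mwil, uorf.
N(bptn) = {zyzf, mztw}, |N(bptn)| = 2.
Vertex msgj has 2 neighbors: rrov, tsjc.
N(obtv) = {vvvk, cjld}, |N(obtv)| = 2.
45-vertex 2-regular graph: connected 2-regular on 45 ⇒ C_{45}.
Distinct eigenvalues (to 3 d.p.): [2.0, 1.981, 1.923, 1.827, 1.696, 1.532, 1.338, 1.118, 0.877, 0.618, 0.347, 0.07, -0.209, -0.484, -0.749, -1.0, -1.231, -1.439, -1.618, -1.766, -1.879, -1.956, -1.995].
ϑ = −N·λ_min/(λ_max−λ_min) = −45·(-2*cos(pi/45))/(2−(-2*cos(pi/45))) = 45*cos(pi/45)/(cos(pi/45) + 1).
ϑ(G) ≈ 22.472562147.
Sandwich: α(G)=22 ≤ ϑ(G)=45*cos(pi/45)/(cos(pi/45) + 1) ≤ χ(Ḡ)=23 (both strict).

45*cos(pi/45)/(cos(pi/45) + 1)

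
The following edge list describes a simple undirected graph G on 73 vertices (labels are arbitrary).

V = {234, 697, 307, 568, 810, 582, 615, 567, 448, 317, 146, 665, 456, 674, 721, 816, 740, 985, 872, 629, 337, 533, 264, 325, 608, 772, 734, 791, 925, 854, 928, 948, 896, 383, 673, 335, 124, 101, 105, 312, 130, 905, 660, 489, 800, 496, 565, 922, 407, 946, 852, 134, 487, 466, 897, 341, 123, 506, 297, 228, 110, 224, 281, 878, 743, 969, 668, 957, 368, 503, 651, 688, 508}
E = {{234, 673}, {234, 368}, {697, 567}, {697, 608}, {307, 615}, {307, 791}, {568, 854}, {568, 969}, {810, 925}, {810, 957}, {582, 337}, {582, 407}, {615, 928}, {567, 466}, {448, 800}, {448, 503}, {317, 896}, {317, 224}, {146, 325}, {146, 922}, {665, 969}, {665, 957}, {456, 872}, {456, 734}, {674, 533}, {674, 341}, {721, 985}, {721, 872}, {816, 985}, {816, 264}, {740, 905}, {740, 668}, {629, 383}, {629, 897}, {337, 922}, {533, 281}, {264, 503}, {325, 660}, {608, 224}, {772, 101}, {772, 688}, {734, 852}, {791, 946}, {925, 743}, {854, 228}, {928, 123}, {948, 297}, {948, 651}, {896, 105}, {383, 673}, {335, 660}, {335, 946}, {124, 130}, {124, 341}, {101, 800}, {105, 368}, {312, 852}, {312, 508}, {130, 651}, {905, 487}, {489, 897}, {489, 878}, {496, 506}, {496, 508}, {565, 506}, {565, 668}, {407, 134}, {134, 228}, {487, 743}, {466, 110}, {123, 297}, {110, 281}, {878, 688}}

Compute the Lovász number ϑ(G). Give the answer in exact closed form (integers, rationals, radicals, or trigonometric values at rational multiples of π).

73*cos(pi/73)/(cos(pi/73) + 1)

Vertex 665 has 2 neighbors: 969, 957.
N(668) = {740, 565}, |N(668)| = 2.
deg(508) = 2; N(508) = {312, 496}.
N(466) = {567, 110}, |N(466)| = 2.
73-vertex 2-regular graph: the odd cycle C_{73}.
Distinct eigenvalues (to 5 d.p.): [2.0, 1.9926, 1.97044, 1.9337, 1.88263, 1.81764, 1.73918, 1.64785, 1.54431, 1.42935, 1.3038, 1.1686, 1.02474, 0.8733, 0.7154, 0.55219, 0.3849, 0.21476, 0.04303, -0.12902, -0.30011, -0.46898, -0.63438, -0.79509, -0.9499, -1.09769, -1.23734, -1.36784, -1.48821, -1.59756, -1.69508, -1.78006, -1.85185, -1.90993, -1.95388, -1.98335, -1.99815].
With N=73: ϑ(G) = 73·(-(-1)*2*cos(pi/73))/(2−(-2*cos(pi/73))) = 73*cos(pi/73)/(cos(pi/73) + 1).
ϑ(G) ≈ 36.4830948.
Sandwich: α(G)=36 ≤ ϑ(G)=73*cos(pi/73)/(cos(pi/73) + 1) ≤ χ(Ḡ)=37 (both strict).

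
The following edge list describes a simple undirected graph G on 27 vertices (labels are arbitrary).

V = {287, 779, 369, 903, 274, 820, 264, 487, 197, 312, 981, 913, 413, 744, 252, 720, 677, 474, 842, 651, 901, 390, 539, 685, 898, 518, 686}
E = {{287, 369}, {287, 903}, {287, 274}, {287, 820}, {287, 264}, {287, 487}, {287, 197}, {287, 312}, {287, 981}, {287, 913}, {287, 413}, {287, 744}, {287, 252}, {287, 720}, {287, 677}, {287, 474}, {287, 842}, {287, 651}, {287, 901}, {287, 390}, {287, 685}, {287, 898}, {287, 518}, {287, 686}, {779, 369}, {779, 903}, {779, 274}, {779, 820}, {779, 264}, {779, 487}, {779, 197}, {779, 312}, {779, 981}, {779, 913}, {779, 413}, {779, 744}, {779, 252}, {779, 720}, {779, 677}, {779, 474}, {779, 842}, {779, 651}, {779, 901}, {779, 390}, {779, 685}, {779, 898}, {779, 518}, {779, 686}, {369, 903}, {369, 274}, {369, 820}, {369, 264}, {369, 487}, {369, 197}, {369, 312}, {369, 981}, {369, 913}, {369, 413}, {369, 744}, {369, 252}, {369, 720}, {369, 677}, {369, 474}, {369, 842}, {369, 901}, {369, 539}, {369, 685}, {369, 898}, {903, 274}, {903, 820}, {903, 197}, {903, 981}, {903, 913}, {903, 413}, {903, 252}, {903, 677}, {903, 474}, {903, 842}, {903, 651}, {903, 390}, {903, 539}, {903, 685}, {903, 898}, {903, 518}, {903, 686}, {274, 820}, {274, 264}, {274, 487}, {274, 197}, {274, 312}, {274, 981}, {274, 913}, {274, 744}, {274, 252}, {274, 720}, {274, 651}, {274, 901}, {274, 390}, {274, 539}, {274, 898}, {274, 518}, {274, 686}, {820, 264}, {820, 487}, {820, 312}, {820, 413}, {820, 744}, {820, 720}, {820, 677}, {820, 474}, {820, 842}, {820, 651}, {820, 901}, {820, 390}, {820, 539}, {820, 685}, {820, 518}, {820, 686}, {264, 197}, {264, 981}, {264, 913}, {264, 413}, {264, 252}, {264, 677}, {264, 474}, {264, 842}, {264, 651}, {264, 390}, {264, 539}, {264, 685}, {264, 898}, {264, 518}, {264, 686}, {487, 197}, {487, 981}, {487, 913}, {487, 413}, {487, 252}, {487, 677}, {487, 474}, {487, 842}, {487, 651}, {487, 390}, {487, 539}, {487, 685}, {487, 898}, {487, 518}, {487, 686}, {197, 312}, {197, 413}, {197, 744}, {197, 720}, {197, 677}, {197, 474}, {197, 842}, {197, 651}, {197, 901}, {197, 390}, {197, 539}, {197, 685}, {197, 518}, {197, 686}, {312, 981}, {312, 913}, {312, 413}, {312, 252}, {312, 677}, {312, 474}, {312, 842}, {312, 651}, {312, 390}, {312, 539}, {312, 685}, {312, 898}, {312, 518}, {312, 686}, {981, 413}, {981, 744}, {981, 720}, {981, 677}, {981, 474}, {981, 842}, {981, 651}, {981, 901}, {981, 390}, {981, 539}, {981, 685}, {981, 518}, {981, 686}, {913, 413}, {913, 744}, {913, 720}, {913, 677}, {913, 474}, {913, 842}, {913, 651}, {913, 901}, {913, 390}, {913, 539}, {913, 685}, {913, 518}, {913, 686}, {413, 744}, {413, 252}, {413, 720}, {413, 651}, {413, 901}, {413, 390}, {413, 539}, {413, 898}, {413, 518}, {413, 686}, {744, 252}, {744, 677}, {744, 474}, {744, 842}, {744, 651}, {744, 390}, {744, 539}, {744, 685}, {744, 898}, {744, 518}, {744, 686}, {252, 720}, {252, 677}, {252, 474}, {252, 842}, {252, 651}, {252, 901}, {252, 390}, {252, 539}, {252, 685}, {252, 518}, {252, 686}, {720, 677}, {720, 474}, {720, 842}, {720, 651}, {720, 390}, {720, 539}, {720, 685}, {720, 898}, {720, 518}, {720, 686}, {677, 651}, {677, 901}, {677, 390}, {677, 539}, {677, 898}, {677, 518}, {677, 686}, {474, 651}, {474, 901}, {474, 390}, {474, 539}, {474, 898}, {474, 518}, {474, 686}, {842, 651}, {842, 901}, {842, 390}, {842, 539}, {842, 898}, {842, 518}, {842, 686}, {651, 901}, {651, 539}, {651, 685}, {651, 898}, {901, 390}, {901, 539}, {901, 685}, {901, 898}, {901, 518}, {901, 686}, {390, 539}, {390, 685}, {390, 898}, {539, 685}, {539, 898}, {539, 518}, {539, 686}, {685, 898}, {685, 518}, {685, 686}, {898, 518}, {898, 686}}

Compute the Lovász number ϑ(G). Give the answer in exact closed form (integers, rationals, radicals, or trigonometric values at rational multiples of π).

7

deg(651) = 22; N(651) = {287, 779, 903, 274, 820, 264, 487, 197, 312, 981, 913, 413, 744, 252, 720, 677, 474, 842, 901, 539, 685, 898}.
deg(312) = 20; N(312) = {287, 779, 369, 274, 820, 197, 981, 913, 413, 252, 677, 474, 842, 651, 390, 539, 685, 898, 518, 686}.
Vertex 518 has 22 neighbors: 287, 779, 903, 274, 820, 264, 487, 197, 312, 981, 913, 413, 744, 252, 720, 677, 474, 842, 901, 539, 685, 898.
N(197) = {287, 779, 369, 903, 274, 264, 487, 312, 413, 744, 720, 677, 474, 842, 651, 901, 390, 539, 685, 518, 686}, |N(197)| = 21.
Complete multipartite on [7, 6, 6, 5, 3]: sandwich collapses at ϑ=7.
= 7.000000000… (decimal).
Check 7 ≤ 7 ≤ 7: collapsed.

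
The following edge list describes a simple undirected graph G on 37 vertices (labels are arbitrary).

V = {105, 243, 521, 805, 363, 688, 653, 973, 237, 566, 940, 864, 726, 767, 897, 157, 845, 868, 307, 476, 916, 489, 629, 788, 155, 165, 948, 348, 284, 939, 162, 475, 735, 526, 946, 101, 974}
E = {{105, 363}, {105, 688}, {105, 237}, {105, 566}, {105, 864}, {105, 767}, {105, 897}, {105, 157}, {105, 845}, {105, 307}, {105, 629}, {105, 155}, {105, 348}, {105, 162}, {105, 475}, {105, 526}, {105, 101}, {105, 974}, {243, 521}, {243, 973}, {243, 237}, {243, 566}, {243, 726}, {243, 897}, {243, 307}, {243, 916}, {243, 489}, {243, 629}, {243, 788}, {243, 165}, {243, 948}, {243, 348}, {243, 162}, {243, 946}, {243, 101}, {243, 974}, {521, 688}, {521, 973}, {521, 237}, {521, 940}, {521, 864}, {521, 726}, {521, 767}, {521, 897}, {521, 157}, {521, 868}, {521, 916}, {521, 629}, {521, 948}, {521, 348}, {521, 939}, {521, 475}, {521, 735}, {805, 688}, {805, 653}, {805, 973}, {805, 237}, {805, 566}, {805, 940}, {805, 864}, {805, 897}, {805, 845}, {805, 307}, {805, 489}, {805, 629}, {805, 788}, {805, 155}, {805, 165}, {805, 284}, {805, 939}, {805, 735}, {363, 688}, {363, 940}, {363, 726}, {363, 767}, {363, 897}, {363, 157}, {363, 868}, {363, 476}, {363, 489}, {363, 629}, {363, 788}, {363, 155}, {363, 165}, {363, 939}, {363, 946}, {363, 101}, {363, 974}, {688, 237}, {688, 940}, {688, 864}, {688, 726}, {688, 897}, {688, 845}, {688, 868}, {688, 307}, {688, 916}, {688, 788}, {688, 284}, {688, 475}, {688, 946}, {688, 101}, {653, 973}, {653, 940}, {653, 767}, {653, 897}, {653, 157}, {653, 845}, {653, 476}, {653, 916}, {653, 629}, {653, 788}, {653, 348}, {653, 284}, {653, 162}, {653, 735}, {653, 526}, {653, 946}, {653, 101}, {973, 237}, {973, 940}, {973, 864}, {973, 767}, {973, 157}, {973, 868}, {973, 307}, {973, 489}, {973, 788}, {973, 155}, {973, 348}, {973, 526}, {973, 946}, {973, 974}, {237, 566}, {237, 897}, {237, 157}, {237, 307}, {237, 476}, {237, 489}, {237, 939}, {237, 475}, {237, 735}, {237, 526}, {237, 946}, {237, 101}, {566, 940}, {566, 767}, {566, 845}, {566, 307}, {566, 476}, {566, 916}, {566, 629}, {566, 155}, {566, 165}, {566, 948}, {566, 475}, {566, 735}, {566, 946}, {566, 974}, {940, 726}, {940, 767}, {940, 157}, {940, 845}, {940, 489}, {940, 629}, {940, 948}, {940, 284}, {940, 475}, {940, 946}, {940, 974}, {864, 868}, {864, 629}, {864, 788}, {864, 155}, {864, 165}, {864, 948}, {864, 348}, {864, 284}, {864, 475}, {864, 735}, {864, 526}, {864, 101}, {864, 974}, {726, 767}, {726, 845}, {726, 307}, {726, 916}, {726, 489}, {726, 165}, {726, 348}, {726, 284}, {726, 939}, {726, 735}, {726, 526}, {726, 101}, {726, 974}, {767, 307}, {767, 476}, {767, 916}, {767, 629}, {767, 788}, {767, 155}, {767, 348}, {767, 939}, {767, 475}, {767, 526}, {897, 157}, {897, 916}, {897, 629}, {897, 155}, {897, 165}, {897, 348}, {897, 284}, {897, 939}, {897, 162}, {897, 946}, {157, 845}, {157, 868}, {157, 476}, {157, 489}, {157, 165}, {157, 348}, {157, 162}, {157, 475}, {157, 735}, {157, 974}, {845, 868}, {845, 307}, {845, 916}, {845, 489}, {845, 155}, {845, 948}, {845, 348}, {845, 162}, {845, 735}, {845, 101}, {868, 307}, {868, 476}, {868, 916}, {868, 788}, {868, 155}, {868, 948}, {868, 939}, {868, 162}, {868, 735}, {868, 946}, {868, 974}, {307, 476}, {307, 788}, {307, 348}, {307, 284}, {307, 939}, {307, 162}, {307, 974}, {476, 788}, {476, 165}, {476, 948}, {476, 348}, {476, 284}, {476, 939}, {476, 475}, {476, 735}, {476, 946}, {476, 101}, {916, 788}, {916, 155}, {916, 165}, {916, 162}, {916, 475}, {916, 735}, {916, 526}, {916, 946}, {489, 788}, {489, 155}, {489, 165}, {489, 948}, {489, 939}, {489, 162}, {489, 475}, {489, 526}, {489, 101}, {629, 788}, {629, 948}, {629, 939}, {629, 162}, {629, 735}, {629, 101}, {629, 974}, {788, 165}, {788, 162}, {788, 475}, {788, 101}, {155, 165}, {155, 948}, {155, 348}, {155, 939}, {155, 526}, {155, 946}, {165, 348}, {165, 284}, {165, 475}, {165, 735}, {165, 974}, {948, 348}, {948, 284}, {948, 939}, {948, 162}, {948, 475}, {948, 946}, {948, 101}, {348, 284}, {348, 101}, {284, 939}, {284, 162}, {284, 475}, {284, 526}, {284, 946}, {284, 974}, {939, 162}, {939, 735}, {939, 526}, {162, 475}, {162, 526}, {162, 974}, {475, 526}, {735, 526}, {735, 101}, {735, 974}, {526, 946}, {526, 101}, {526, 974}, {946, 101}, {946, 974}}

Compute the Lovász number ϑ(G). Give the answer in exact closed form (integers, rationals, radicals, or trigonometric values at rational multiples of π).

sqrt(37)

Vertex 629 has 18 neighbors: 105, 243, 521, 805, 363, 653, 566, 940, 864, 767, 897, 788, 948, 939, 162, 735, 101, 974.
Vertex 688 has 18 neighbors: 105, 521, 805, 363, 237, 940, 864, 726, 897, 845, 868, 307, 916, 788, 284, 475, 946, 101.
Vertex 974 has 18 neighbors: 105, 243, 363, 973, 566, 940, 864, 726, 157, 868, 307, 629, 165, 284, 162, 735, 526, 946.
Vertex 155 has 18 neighbors: 105, 805, 363, 973, 566, 864, 767, 897, 845, 868, 916, 489, 165, 948, 348, 939, 526, 946.
Every vertex has degree 18 (N=37); Paley(37): SR with (k,λ,μ)=(18,8,9).
The 3 distinct eigenvalues: [18.0, 2.541, -3.541].
λ_max=18, λ_min=-sqrt(37)/2 - 1/2; ϑ = −37·λ_min/(λ_max−λ_min) = sqrt(37).
≈ 6.082763 (to 6 d.p.).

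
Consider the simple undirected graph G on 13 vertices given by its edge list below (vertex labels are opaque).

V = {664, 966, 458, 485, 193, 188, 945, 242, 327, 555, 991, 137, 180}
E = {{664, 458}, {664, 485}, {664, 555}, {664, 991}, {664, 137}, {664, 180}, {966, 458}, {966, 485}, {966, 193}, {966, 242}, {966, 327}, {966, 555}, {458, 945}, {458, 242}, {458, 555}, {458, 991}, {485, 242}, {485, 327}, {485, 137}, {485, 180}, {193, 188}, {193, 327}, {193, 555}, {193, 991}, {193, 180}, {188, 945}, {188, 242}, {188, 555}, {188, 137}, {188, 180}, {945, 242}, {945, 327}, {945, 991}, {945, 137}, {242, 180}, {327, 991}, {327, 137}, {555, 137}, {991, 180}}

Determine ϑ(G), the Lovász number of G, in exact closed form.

sqrt(13)

N(664) = {458, 485, 555, 991, 137, 180}, |N(664)| = 6.
deg(137) = 6; N(137) = {664, 485, 188, 945, 327, 555}.
deg(327) = 6; N(327) = {966, 485, 193, 945, 991, 137}.
N(485) = {664, 966, 242, 327, 137, 180}, |N(485)| = 6.
13-vertex 6-regular graph: SR(13,6,2,3) — a Paley graph.
A has 3 distinct eigenvalues ≈ [6.0, 1.302776, -2.302776].
−13·(-sqrt(13)/2 - 1/2) / ((6)−(-sqrt(13)/2 - 1/2)) = sqrt(13) = ϑ(G).
= 3.605551… (decimal).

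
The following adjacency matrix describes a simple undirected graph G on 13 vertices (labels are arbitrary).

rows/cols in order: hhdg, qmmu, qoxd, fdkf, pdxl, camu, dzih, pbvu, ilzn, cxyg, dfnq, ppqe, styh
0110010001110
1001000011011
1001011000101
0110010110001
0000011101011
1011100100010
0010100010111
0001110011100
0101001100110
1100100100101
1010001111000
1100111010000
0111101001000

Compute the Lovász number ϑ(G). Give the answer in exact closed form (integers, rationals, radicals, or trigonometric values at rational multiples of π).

Vertex styh has 6 neighbors: qmmu, qoxd, fdkf, pdxl, dzih, cxyg.
deg(ilzn) = 6; N(ilzn) = {qmmu, fdkf, dzih, pbvu, dfnq, ppqe}.
Vertex cxyg has 6 neighbors: hhdg, qmmu, pdxl, pbvu, dfnq, styh.
Vertex hhdg has 6 neighbors: qmmu, qoxd, camu, cxyg, dfnq, ppqe.
Regular of degree 6 on 13 vertices: Paley(13): SR with (k,λ,μ)=(6,2,3).
A has 3 distinct eigenvalues ≈ [6.0, 1.3028, -2.3028].
−13·(-sqrt(13)/2 - 1/2) / ((6)−(-sqrt(13)/2 - 1/2)) = sqrt(13) = ϑ(G).
Numerically 3.605551275.

sqrt(13)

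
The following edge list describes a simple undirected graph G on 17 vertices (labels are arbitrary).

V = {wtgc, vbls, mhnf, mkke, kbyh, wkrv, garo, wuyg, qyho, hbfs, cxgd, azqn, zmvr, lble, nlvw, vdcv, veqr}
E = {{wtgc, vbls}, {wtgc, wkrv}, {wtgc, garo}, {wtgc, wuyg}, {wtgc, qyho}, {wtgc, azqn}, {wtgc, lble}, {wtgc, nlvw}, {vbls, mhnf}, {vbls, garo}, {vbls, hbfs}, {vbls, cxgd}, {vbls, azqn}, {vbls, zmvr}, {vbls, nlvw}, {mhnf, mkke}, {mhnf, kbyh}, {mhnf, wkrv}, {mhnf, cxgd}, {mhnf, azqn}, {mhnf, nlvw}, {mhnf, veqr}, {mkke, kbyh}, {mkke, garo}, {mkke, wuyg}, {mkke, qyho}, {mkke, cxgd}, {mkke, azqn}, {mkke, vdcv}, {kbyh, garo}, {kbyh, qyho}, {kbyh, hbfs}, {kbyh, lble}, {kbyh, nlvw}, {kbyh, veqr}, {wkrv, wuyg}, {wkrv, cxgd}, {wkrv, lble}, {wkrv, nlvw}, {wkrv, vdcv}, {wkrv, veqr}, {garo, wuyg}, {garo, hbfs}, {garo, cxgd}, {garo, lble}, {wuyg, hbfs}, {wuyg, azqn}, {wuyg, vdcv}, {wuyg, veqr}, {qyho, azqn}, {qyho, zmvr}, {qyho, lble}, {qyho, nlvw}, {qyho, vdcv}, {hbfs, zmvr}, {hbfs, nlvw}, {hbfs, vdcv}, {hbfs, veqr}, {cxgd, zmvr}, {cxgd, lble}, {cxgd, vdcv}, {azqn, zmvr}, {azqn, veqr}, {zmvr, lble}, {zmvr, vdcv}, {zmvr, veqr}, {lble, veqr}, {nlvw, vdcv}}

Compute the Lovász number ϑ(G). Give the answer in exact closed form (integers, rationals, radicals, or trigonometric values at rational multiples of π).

Vertex zmvr has 8 neighbors: vbls, qyho, hbfs, cxgd, azqn, lble, vdcv, veqr.
N(vdcv) = {mkke, wkrv, wuyg, qyho, hbfs, cxgd, zmvr, nlvw}, |N(vdcv)| = 8.
N(wkrv) = {wtgc, mhnf, wuyg, cxgd, lble, nlvw, vdcv, veqr}, |N(wkrv)| = 8.
N(hbfs) = {vbls, kbyh, garo, wuyg, zmvr, nlvw, vdcv, veqr}, |N(hbfs)| = 8.
17-vertex 8-regular graph: strongly regular (17,8,3,4).
A has 3 distinct eigenvalues ≈ [8.0, 1.5616, -2.5616].
λ_max=8, λ_min=-sqrt(17)/2 - 1/2; ϑ = −17·λ_min/(λ_max−λ_min) = sqrt(17).
Numerically 4.1231.

sqrt(17)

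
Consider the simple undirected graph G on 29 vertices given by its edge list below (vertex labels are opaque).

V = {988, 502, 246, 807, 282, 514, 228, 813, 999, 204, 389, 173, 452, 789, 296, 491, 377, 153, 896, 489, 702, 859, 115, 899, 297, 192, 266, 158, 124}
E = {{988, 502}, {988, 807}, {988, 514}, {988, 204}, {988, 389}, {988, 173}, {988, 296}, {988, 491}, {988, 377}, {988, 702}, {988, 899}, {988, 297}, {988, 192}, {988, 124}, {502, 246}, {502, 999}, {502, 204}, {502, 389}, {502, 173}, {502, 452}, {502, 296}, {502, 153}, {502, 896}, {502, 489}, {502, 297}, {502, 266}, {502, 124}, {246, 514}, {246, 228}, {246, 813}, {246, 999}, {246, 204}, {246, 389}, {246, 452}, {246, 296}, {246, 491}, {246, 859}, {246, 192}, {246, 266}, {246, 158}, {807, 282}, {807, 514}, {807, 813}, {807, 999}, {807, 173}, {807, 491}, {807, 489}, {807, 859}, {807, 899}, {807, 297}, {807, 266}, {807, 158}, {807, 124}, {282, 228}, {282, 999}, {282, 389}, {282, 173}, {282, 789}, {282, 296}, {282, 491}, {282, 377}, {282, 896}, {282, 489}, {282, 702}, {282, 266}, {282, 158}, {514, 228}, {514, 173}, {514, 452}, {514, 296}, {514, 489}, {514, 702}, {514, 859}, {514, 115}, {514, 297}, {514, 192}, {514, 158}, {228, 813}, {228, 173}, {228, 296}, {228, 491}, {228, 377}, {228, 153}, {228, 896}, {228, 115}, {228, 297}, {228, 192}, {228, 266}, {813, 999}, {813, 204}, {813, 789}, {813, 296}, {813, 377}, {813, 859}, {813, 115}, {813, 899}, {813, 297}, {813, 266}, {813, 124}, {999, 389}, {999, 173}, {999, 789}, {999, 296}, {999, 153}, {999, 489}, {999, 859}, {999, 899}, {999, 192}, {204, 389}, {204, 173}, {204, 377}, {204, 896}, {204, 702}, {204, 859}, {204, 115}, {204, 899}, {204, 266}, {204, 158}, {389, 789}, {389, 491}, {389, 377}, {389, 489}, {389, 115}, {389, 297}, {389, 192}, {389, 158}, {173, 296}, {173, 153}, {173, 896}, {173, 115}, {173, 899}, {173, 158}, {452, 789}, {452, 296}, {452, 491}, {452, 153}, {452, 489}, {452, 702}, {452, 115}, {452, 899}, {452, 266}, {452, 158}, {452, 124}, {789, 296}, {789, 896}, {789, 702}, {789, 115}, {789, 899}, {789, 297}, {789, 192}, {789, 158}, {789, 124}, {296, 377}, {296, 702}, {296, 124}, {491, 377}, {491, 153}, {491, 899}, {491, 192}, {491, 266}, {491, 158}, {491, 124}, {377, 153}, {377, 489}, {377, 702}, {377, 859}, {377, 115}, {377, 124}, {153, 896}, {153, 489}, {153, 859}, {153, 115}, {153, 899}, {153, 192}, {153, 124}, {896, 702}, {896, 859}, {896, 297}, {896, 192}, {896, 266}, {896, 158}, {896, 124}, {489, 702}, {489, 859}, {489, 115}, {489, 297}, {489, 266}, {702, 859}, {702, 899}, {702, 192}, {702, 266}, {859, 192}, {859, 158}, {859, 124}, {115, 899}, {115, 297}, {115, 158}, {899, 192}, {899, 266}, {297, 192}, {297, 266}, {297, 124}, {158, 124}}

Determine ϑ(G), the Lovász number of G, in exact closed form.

N(702) = {988, 282, 514, 204, 452, 789, 296, 377, 896, 489, 859, 899, 192, 266}, |N(702)| = 14.
deg(246) = 14; N(246) = {502, 514, 228, 813, 999, 204, 389, 452, 296, 491, 859, 192, 266, 158}.
N(489) = {502, 807, 282, 514, 999, 389, 452, 377, 153, 702, 859, 115, 297, 266}, |N(489)| = 14.
N(896) = {502, 282, 228, 204, 173, 789, 153, 702, 859, 297, 192, 266, 158, 124}, |N(896)| = 14.
29-vertex 14-regular graph: Paley(29): SR with (k,λ,μ)=(14,6,7).
A has 3 distinct eigenvalues ≈ [14.0, 2.1926, -3.1926].
−29·(-sqrt(29)/2 - 1/2) / ((14)−(-sqrt(29)/2 - 1/2)) = sqrt(29) = ϑ(G).
ϑ(G) ≈ 5.38516481.

sqrt(29)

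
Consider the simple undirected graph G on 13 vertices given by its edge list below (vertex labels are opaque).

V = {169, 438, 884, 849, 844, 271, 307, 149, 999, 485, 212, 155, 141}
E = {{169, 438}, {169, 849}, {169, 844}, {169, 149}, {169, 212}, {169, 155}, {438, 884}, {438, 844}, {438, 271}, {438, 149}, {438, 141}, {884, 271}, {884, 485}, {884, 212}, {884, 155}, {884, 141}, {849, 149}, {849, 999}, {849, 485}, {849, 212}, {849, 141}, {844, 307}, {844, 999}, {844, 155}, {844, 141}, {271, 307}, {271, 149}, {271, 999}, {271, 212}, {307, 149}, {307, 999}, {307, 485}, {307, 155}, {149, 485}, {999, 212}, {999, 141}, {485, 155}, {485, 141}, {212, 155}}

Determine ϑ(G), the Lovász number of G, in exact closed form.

sqrt(13)

N(999) = {849, 844, 271, 307, 212, 141}, |N(999)| = 6.
deg(141) = 6; N(141) = {438, 884, 849, 844, 999, 485}.
deg(169) = 6; N(169) = {438, 849, 844, 149, 212, 155}.
deg(884) = 6; N(884) = {438, 271, 485, 212, 155, 141}.
Every vertex has degree 6 (N=13); strongly regular (13,6,2,3).
A has 3 distinct eigenvalues ≈ [6.0, 1.303, -2.303].
−13·(-sqrt(13)/2 - 1/2) / ((6)−(-sqrt(13)/2 - 1/2)) = sqrt(13) = ϑ(G).
= 3.6055513… (decimal).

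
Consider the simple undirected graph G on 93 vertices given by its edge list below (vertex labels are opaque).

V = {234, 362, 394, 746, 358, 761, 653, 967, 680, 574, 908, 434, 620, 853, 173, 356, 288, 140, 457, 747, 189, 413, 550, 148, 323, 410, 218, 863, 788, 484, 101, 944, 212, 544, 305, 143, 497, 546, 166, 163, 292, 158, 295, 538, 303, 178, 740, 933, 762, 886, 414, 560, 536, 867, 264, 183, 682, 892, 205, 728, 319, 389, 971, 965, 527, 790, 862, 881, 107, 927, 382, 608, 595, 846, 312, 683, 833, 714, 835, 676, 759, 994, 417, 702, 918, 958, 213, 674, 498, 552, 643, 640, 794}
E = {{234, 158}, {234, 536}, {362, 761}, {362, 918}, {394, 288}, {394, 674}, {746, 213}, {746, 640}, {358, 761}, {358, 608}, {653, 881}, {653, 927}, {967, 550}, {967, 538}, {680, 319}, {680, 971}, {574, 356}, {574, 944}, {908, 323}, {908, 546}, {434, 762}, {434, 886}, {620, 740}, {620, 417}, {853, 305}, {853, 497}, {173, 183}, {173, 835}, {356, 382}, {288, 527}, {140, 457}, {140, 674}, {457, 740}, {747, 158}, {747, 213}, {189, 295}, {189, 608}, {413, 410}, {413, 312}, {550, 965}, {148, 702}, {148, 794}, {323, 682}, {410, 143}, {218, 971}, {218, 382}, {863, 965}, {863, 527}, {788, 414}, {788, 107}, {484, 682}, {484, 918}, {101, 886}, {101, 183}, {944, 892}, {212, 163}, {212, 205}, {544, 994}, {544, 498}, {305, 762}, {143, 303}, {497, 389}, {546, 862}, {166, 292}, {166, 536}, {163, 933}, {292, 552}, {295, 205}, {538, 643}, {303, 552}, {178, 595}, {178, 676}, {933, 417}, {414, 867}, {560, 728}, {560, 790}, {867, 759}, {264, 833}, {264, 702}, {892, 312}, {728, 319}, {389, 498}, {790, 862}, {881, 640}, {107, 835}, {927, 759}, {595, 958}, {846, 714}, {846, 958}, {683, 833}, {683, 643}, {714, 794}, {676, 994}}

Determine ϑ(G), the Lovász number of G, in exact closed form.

93*cos(pi/93)/(cos(pi/93) + 1)

deg(892) = 2; N(892) = {944, 312}.
Vertex 484 has 2 neighbors: 682, 918.
N(319) = {680, 728}, |N(319)| = 2.
Vertex 140 has 2 neighbors: 457, 674.
2-regular, N=93; connected 2-regular on 93 ⇒ C_{93}.
spec(A) ≈ [2.0, 1.99544, 1.98177, 1.95906, 1.92741, 1.88697, 1.83792, 1.78048, 1.71491, 1.64153, 1.56065, 1.47265, 1.37793, 1.27693, 1.1701, 1.05793, 0.94093, 0.81964, 0.69461, 0.56641, 0.43563, 0.30286, 0.1687, 0.03378, -0.1013, -0.23591, -0.36945, -0.50131, -0.63087, -0.75756, -0.88079, -1.0, -1.11465, -1.22421, -1.32819, -1.42611, -1.51752, -1.602, -1.67918, -1.74869, -1.81023, -1.86351, -1.90828, -1.94434, -1.97154, -1.98974, -1.99886] (distinct, 5 d.p.).
Lovász (edge-transitive): ϑ = −93·(-2*cos(pi/93))/((2)−(-2*cos(pi/93))) = 93*cos(pi/93)/(cos(pi/93) + 1).
= 46.4867319… (decimal).
Sandwich: α(G)=46 ≤ ϑ(G)=93*cos(pi/93)/(cos(pi/93) + 1) ≤ χ(Ḡ)=47 (both strict).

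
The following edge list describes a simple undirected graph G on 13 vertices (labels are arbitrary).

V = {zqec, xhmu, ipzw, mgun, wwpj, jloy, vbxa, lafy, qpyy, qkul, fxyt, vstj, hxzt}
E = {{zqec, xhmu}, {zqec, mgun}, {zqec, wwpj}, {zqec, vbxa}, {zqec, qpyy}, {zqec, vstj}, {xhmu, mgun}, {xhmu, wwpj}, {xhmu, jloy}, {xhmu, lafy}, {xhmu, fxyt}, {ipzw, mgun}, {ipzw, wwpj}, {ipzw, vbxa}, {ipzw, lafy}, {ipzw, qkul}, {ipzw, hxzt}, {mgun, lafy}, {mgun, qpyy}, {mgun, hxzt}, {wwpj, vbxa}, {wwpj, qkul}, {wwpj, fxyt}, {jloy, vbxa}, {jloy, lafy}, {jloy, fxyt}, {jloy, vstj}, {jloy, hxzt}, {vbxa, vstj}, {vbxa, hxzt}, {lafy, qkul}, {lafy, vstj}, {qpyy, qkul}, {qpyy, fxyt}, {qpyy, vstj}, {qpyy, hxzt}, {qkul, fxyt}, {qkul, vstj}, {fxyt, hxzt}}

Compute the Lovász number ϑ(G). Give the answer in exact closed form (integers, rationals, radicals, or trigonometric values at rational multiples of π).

N(vstj) = {zqec, jloy, vbxa, lafy, qpyy, qkul}, |N(vstj)| = 6.
N(wwpj) = {zqec, xhmu, ipzw, vbxa, qkul, fxyt}, |N(wwpj)| = 6.
deg(lafy) = 6; N(lafy) = {xhmu, ipzw, mgun, jloy, qkul, vstj}.
N(hxzt) = {ipzw, mgun, jloy, vbxa, qpyy, fxyt}, |N(hxzt)| = 6.
deg(v) = 6 for all v (|V|=13); strongly regular (13,6,2,3).
A has 3 distinct eigenvalues ≈ [6.0, 1.30278, -2.30278].
Lovász: ϑ = −13(-sqrt(13)/2 - 1/2)/(6+-(-sqrt(13)/2 - 1/2)) = sqrt(13).
ϑ(G) ≈ 3.6056.

sqrt(13)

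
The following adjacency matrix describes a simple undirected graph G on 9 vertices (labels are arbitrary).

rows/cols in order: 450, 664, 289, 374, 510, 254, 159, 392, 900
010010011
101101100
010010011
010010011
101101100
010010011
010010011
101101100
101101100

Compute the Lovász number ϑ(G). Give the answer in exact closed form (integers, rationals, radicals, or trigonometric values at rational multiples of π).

N(289) = {664, 510, 392, 900}, |N(289)| = 4.
Vertex 900 has 5 neighbors: 450, 289, 374, 254, 159.
Vertex 374 has 4 neighbors: 664, 510, 392, 900.
Vertex 450 has 4 neighbors: 664, 510, 392, 900.
Complete 2-partite, parts [5, 4]: perfect, ϑ = α = 5.
Numerically 5.00000.
Sandwich: α(G)=5 ≤ ϑ(G)=5 ≤ χ(Ḡ)=5 (collapsed).

5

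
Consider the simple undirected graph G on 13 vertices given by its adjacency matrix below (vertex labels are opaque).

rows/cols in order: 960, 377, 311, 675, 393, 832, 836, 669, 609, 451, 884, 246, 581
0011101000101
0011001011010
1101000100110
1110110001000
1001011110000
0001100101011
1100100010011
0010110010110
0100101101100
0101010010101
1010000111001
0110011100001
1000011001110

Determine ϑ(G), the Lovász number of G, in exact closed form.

deg(377) = 6; N(377) = {311, 675, 836, 609, 451, 246}.
Vertex 609 has 6 neighbors: 377, 393, 836, 669, 451, 884.
Vertex 581 has 6 neighbors: 960, 832, 836, 451, 884, 246.
Vertex 311 has 6 neighbors: 960, 377, 675, 669, 884, 246.
G on 13 vertices is 6-regular; Paley(13): SR with (k,λ,μ)=(6,2,3).
spec(A) ≈ [6.0, 1.30278, -2.30278] (distinct, 5 d.p.).
−13·(-sqrt(13)/2 - 1/2) / ((6)−(-sqrt(13)/2 - 1/2)) = sqrt(13) = ϑ(G).
ϑ(G) ≈ 3.60555.

sqrt(13)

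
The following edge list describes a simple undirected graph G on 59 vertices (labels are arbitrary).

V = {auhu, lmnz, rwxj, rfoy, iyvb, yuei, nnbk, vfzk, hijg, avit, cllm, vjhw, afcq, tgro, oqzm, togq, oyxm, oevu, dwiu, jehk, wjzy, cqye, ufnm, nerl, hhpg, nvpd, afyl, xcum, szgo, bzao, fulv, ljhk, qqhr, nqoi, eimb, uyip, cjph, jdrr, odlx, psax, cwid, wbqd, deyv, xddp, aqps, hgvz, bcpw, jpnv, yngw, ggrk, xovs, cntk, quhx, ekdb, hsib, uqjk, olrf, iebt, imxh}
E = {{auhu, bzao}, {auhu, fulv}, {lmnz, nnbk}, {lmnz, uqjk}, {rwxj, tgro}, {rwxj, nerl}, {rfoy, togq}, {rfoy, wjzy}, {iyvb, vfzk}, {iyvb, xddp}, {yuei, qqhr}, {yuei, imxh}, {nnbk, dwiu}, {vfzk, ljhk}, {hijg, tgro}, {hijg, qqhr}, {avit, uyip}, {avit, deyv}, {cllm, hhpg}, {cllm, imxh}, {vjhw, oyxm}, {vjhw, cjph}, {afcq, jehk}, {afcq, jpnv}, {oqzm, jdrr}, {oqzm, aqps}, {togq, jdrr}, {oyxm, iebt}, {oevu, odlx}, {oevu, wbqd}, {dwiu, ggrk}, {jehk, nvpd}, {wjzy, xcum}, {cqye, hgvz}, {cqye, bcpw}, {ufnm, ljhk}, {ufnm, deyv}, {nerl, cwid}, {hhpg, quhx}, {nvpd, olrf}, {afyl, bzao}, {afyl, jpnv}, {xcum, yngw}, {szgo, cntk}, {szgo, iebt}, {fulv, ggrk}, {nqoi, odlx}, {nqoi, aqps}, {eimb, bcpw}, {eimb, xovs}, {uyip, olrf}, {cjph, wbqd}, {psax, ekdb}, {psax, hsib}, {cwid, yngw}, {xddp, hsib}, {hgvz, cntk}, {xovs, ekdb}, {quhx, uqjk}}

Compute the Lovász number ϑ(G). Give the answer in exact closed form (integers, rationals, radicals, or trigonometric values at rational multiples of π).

Vertex nqoi has 2 neighbors: odlx, aqps.
N(dwiu) = {nnbk, ggrk}, |N(dwiu)| = 2.
Vertex cntk has 2 neighbors: szgo, hgvz.
N(togq) = {rfoy, jdrr}, |N(togq)| = 2.
G on 59 vertices is 2-regular; a single 59-cycle (edge-transitive).
spec(A) ≈ [2.0, 1.98867, 1.95481, 1.8988, 1.82127, 1.72311, 1.60542, 1.46955, 1.31702, 1.14957, 0.9691, 0.77765, 0.57738, 0.37058, 0.15957, -0.05324, -0.26545, -0.47465, -0.67848, -0.87461, -1.06084, -1.23505, -1.39526, -1.53967, -1.66663, -1.7747, -1.86267, -1.92954, -1.97454, -1.99717] (distinct, 5 d.p.).
With N=59: ϑ(G) = 59·(-(-1)*2*cos(pi/59))/(2−(-2*cos(pi/59))) = 59*cos(pi/59)/(cos(pi/59) + 1).
ϑ(G) ≈ 29.479080.
Lovász sandwich 29 ≤ 59*cos(pi/59)/(cos(pi/59) + 1) ≤ 30: both strict.

59*cos(pi/59)/(cos(pi/59) + 1)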